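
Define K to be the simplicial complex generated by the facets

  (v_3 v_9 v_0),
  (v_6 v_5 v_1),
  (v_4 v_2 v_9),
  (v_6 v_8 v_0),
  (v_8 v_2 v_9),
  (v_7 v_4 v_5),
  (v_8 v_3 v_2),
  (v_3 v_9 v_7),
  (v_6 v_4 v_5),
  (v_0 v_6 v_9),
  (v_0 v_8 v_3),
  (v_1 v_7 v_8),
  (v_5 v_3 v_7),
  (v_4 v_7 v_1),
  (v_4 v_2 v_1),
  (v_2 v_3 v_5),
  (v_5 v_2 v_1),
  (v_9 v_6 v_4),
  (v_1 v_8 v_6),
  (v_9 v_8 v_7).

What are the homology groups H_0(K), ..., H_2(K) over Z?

Fix the vertex order v_0 < v_1 < v_2 < v_3 < v_4 < v_5 < v_6 < v_7 < v_8 < v_9 and write every simplex with vertices in increasing order. Then dim K = 2 and the simplices of K are:

  0-simplices (10): [v_0], [v_1], [v_2], [v_3], [v_4], [v_5], [v_6], [v_7], [v_8], [v_9]
  1-simplices (30): (30 of them)
  2-simplices (20): (20 of them)

giving chain groups C_0 ≅ Z^10, C_1 ≅ Z^30, C_2 ≅ Z^20.

∂_1: C_1 → C_0 maps an edge to its endpoints' difference, ∂[p,q] = q − p. For instance
  ∂[v_2,v_3] = [v_3] − [v_2].
As a 10×30 matrix over Z this has rank 9, with invariant factors (1,1,1,1,1,1,1,1,1).

The boundary map ∂_2: C_2 → C_1 acts by ∂[p,q,r] = [q,r] − [p,r] + [p,q]. For instance
  ∂[v_3,v_5,v_7] = [v_5,v_7] − [v_3,v_7] + [v_3,v_5],
  ∂[v_4,v_6,v_9] = [v_6,v_9] − [v_4,v_9] + [v_4,v_6].
As a 30×20 matrix over Z this has rank 20, with invariant factors (1,1,1,1,1,1,1,1,1,1,1,1,1,1,1,1,1,1,1,2).

From H_k ≅ ker(∂_k) / im(∂_{k+1}) we obtain:

  H_0: rank C_0 − rank ∂_1 = 10 − 9 = 1, and the invariant factors of ∂_1 are all 1, so H_0 = Z.
  H_1: rank ker ∂_1 − rank ∂_2 = (30 − 9) − 20 = 1, and ∂_2 has invariant factor 2 > 1, so H_1 = Z ⊕ Z_2.
  H_2: rank ker ∂_2 − rank ∂_3 = (20 − 20) − 0 = 0, and there is no ∂_3, so H_2 = 0.

H_0 = Z,  H_1 = Z ⊕ Z_2,  H_2 = 0.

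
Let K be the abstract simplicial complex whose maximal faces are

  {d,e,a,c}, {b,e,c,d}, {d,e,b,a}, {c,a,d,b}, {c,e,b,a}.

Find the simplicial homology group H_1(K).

K has 5 vertices, 10 edges, 10 triangles, 5 3-simplices.
rank ∂_1 = 4, rank ∂_2 = 6 ⇒ b_1 = 10 − 4 − 6 = 0; all invariant factors of ∂_2 are 1 so no torsion. So H_1 ≅ 0.

H_1 = 0.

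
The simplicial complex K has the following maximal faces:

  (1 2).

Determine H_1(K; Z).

Take the total order 1 < 2 on the vertex set. Then K (dimension 1) consists of the simplices:

  0-simplices (2): [1], [2]
  1-simplices (1): [1,2]

Hence C_0 ≅ Z^2, C_1 ≅ Z^1.

The boundary map ∂_1: C_1 → C_0 sends each edge [p,q] (with p < q) to q − p.
The 2×1 boundary matrix has rank 1 and Smith normal form diag(1).

Now H_k = ker ∂_k / im ∂_{k+1}, so:

  H_1: rank ker ∂_1 − rank ∂_2 = (1 − 1) − 0 = 0, and there is no ∂_2, so H_1 ≅ 0.

(K is a triangulation of the 1-simplex.)

H_1 = 0.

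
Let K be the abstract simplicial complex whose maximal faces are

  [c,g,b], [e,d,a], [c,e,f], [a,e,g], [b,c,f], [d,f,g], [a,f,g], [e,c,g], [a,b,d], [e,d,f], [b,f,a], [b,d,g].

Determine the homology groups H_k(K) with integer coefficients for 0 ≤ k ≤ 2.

H_0 = Z,  H_1 = Z/2,  H_2 = 0.

Order the vertices as a < b < c < d < e < f < g. Listing each simplex with vertices in this order, K has dimension 2 with simplices:

  0-simplices (7): a, b, c, d, e, f, g
  1-simplices (18): ab, ad, ae, af, ag, bc, bd, bf, bg, ce, cf, cg, de, df, dg, ef, eg, fg
  2-simplices (12): abd, abf, ade, aeg, afg, bcf, bcg, bdg, cef, ceg, def, dfg

so the chain groups are C_0 ≅ Z^7, C_1 ≅ Z^18, C_2 ≅ Z^12.

Boundary ∂_1: C_1 → C_0 maps an edge to its endpoints' difference, ∂[p,q] = q − p. For instance
  ∂df = f − d.
The 7×18 boundary matrix has rank 6 and Smith normal form diag(1,1,1,1,1,1).

The boundary map ∂_2: C_2 → C_1 acts by ∂[p,q,r] = [q,r] − [p,r] + [p,q]. For instance
  ∂bcg = cg − bg + bc,
  ∂bdg = dg − bg + bd.
The 18×12 boundary matrix has rank 12 and Smith normal form diag(1,1,1,1,1,1,1,1,1,1,1,2).

Reading off H_k = ker ∂_k / im ∂_{k+1}:

  H_0: rank C_0 − rank ∂_1 = 7 − 6 = 1, and the invariant factors of ∂_1 are all 1, so H_0 ≅ Z.
  H_1: rank ker ∂_1 − rank ∂_2 = (18 − 6) − 12 = 0, and ∂_2 has invariant factor 2 > 1, so H_1 ≅ Z/2.
  H_2: rank ker ∂_2 − rank ∂_3 = (12 − 12) − 0 = 0, and there is no ∂_3, so H_2 ≅ 0.

(K is a triangulation of the real projective plane RP^2.)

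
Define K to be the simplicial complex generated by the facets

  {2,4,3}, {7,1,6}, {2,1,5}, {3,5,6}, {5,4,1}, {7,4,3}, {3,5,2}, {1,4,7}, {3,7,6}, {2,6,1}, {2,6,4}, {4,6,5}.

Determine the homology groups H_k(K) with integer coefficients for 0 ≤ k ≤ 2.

Order the vertices as 1 < 2 < 3 < 4 < 5 < 6 < 7. Listing each simplex with vertices in this order, K has dimension 2 with simplices:

  0-simplices (7): [1], [2], [3], [4], [5], [6], [7]
  1-simplices (18): [1,2], [1,4], [1,5], [1,6], [1,7], [2,3], [2,4], [2,5], [2,6], [3,4], [3,5], [3,6], [3,7], [4,5], [4,6], [4,7], [5,6], [6,7]
  2-simplices (12): [1,2,5], [1,2,6], [1,4,5], [1,4,7], [1,6,7], [2,3,4], [2,3,5], [2,4,6], [3,4,7], [3,5,6], [3,6,7], [4,5,6]

giving chain groups C_0 ≅ Z^7, C_1 ≅ Z^18, C_2 ≅ Z^12.

∂_1: C_1 → C_0 maps an edge to its endpoints' difference, ∂[p,q] = q − p.
The 7×18 boundary matrix has rank 6 and Smith normal form diag(1,1,1,1,1,1).

The boundary map ∂_2: C_2 → C_1 sends each 2-simplex [p,q,r] to [q,r] − [p,r] + [p,q]. For instance
  ∂[3,6,7] = [6,7] − [3,7] + [3,6],
  ∂[1,4,5] = [4,5] − [1,5] + [1,4].
The resulting 18×12 matrix has rank 12, and its Smith normal form has invariant factors (1,1,1,1,1,1,1,1,1,1,1,2).

From H_k ≅ ker(∂_k) / im(∂_{k+1}) we obtain:

  H_0: rank C_0 − rank ∂_1 = 7 − 6 = 1, and the invariant factors of ∂_1 are all 1, so H_0 ≅ Z.
  H_1: rank ker ∂_1 − rank ∂_2 = (18 − 6) − 12 = 0, and ∂_2 has invariant factor 2 > 1, so H_1 ≅ Z_2.
  H_2: rank ker ∂_2 − rank ∂_3 = (12 − 12) − 0 = 0, and there is no ∂_3, so H_2 ≅ 0.

(K is a triangulation of the real projective plane RP^2.)

H_0 = Z,  H_1 = Z_2,  H_2 = 0.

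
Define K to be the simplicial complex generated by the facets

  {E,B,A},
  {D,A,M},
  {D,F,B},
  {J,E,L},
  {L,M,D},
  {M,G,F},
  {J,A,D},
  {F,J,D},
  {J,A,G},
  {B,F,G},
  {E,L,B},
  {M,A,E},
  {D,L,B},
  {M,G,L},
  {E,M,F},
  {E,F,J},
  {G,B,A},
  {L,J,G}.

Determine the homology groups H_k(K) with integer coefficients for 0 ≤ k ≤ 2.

Order the vertices as A < B < D < E < F < G < J < L < M. Listing each simplex with vertices in this order, K has dimension 2 with simplices:

  0-simplices (9): A, B, D, E, F, G, J, L, M
  1-simplices (27): AB, AD, AE, AG, AJ, AM, BD, BE, BF, BG, BL, DF, DJ, DL, DM, EF, EJ, EL, EM, FG, FJ, FM, GJ, GL, GM, JL, LM
  2-simplices (18): ABE, ABG, ADJ, ADM, AEM, AGJ, BDF, BDL, BEL, BFG, DFJ, DLM, EFJ, EFM, EJL, FGM, GJL, GLM

Hence C_0 ≅ Z^9, C_1 ≅ Z^27, C_2 ≅ Z^18.

∂_1: C_1 → C_0 sends each edge [p,q] (with p < q) to q − p.
The 9×27 boundary matrix has rank 8 and Smith normal form diag(1,1,1,1,1,1,1,1).

The boundary map ∂_2: C_2 → C_1 acts by ∂[p,q,r] = [q,r] − [p,r] + [p,q]. For instance
  ∂BDF = DF − BF + BD,
  ∂ABE = BE − AE + AB.
The 27×18 boundary matrix has rank 17 and Smith normal form diag(1,1,1,1,1,1,1,1,1,1,1,1,1,1,1,1,1).

Reading off H_k = ker ∂_k / im ∂_{k+1}:

  H_0: rank C_0 − rank ∂_1 = 9 − 8 = 1, and the invariant factors of ∂_1 are all 1, so H_0 = Z.
  H_1: rank ker ∂_1 − rank ∂_2 = (27 − 8) − 17 = 2, and the invariant factors of ∂_2 are all 1, so H_1 = Z^2.
  H_2: rank ker ∂_2 − rank ∂_3 = (18 − 17) − 0 = 1, and there is no ∂_3, so H_2 = Z.

(K is a triangulation of the torus T^2.)

H_0 ≅ Z,  H_1 ≅ Z^2,  H_2 ≅ Z.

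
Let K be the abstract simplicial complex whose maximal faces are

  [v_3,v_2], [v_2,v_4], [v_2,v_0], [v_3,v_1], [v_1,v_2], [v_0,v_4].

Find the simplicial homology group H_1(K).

H_1 = Z^2.

K has 5 vertices, 6 edges.
rank ∂_1 = 4, rank ∂_2 = 0 ⇒ b_1 = 6 − 4 − 0 = 2. So H_1 ≅ Z^2.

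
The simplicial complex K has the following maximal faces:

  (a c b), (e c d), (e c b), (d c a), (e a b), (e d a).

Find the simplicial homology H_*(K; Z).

Fix the vertex order a < b < c < d < e and write every simplex with vertices in increasing order. Then dim K = 2 and the simplices of K are:

  0-simplices (5): a, b, c, d, e
  1-simplices (9): ab, ac, ad, ae, bc, be, cd, ce, de
  2-simplices (6): abc, abe, acd, ade, bce, cde

Hence C_0 ≅ Z^5, C_1 ≅ Z^9, C_2 ≅ Z^6.

The boundary map ∂_1: C_1 → C_0 sends each edge [p,q] (with p < q) to q − p. For instance
  ∂de = e − d.
As a 5×9 matrix over Z this has rank 4, with invariant factors (1,1,1,1).

∂_2: C_2 → C_1 acts by ∂[p,q,r] = [q,r] − [p,r] + [p,q]. For instance
  ∂bce = ce − be + bc,
  ∂cde = de − ce + cd.
The resulting 9×6 matrix has rank 5, and its Smith normal form has invariant factors (1,1,1,1,1).

From H_k ≅ ker(∂_k) / im(∂_{k+1}) we obtain:

  H_0: rank C_0 − rank ∂_1 = 5 − 4 = 1, and the invariant factors of ∂_1 are all 1, so H_0 = Z.
  H_1: rank ker ∂_1 − rank ∂_2 = (9 − 4) − 5 = 0, and the invariant factors of ∂_2 are all 1, so H_1 = 0.
  H_2: rank ker ∂_2 − rank ∂_3 = (6 − 5) − 0 = 1, and there is no ∂_3, so H_2 = Z.

As a check, the Euler characteristic is 5 − 9 + 6 = 2, which agrees with 1 − 0 + 1 = 2.

H_0 = Z,  H_1 = 0,  H_2 = Z.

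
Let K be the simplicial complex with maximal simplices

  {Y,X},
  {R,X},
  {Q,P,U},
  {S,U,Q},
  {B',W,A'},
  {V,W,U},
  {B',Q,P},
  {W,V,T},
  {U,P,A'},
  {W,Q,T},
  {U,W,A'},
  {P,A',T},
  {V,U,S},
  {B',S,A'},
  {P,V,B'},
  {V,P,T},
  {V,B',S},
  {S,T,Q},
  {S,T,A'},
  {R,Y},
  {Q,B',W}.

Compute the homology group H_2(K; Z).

H_2 = Z.

Take the total order P < Q < R < S < T < U < V < W < X < Y < A' < B' on the vertex set. Then K (dimension 2) consists of the simplices:

  0-simplices (12): [P], [Q], [R], [S], [T], [U], [V], [W], [X], [Y], [A'], [B']
  1-simplices (30): (30 of them)
  2-simplices (18): (18 of them)

so the chain groups are C_0 ≅ Z^12, C_1 ≅ Z^30, C_2 ≅ Z^18.

The boundary map ∂_1: C_1 → C_0 sends each edge [p,q] (with p < q) to q − p. For instance
  ∂[Q,U] = [U] − [Q].
The 12×30 boundary matrix has rank 10 and Smith normal form diag(1,1,1,1,1,1,1,1,1,1).

Boundary ∂_2: C_2 → C_1 acts by ∂[p,q,r] = [q,r] − [p,r] + [p,q]. For instance
  ∂[P,U,A'] = [U,A'] − [P,A'] + [P,U],
  ∂[S,V,B'] = [V,B'] − [S,B'] + [S,V].
The resulting 30×18 matrix has rank 17, and its Smith normal form has invariant factors (1,1,1,1,1,1,1,1,1,1,1,1,1,1,1,1,1).

Computing H_k = (kernel of ∂_k) / (image of ∂_{k+1}):

  H_2: rank ker ∂_2 − rank ∂_3 = (18 − 17) − 0 = 1, and there is no ∂_3, so H_2 = Z.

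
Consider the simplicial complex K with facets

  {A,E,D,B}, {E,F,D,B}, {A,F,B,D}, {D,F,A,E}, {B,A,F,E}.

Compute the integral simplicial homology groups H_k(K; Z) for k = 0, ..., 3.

K has 5 vertices, 10 edges, 10 triangles, 5 3-simplices.
rank ∂_0 = 0, rank ∂_1 = 4 ⇒ b_0 = 5 − 0 − 4 = 1; all invariant factors of ∂_1 are 1 so no torsion. So H_0 = Z.
rank ∂_1 = 4, rank ∂_2 = 6 ⇒ b_1 = 10 − 4 − 6 = 0; all invariant factors of ∂_2 are 1 so no torsion. So H_1 = 0.
rank ∂_2 = 6, rank ∂_3 = 4 ⇒ b_2 = 10 − 6 − 4 = 0; all invariant factors of ∂_3 are 1 so no torsion. So H_2 = 0.
rank ∂_3 = 4, rank ∂_4 = 0 ⇒ b_3 = 5 − 4 − 0 = 1. So H_3 = Z.

H_0 ≅ Z,  H_1 = 0,  H_2 = 0,  H_3 ≅ Z.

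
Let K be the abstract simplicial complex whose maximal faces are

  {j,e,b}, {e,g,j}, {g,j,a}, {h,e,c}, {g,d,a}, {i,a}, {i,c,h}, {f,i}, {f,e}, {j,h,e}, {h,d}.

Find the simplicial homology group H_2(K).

H_2 ≅ 0.

Fix the vertex order a < b < c < d < e < f < g < h < i < j and write every simplex with vertices in increasing order. Then dim K = 2 and the simplices of K are:

  0-simplices (10): a, b, c, d, e, f, g, h, i, j
  1-simplices (19): ad, ag, ai, aj, be, bj, ce, ch, ci, dg, dh, ef, eg, eh, ej, fi, gj, hi, hj
  2-simplices (7): adg, agj, bej, ceh, chi, egj, ehj

giving chain groups C_0 ≅ Z^10, C_1 ≅ Z^19, C_2 ≅ Z^7.

∂_1: C_1 → C_0 is given by ∂[p,q] = [q] − [p].
This gives a 10×19 integer matrix of rank 9; reducing to Smith normal form yields diagonal entries (1,1,1,1,1,1,1,1,1).

The boundary map ∂_2: C_2 → C_1 sends each 2-simplex [p,q,r] to [q,r] − [p,r] + [p,q]. For instance
  ∂bej = ej − bj + be,
  ∂chi = hi − ci + ch.
The 19×7 boundary matrix has rank 7 and Smith normal form diag(1,1,1,1,1,1,1).

From H_k ≅ ker(∂_k) / im(∂_{k+1}) we obtain:

  H_2: rank ker ∂_2 − rank ∂_3 = (7 − 7) − 0 = 0, and there is no ∂_3, so H_2 = 0.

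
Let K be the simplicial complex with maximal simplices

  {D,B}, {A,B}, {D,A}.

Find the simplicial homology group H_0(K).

We work with the vertex ordering A < B < D. The simplices of K, each written with vertices in increasing order, are:

  0-simplices (3): A, B, D
  1-simplices (3): AB, AD, BD

so the chain groups are C_0 ≅ Z^3, C_1 ≅ Z^3.

∂_1: C_1 → C_0 is given by ∂[p,q] = [q] − [p]. For instance
  ∂AD = D − A.
As a 3×3 matrix over Z this has rank 2, with invariant factors (1,1).

Reading off H_k = ker ∂_k / im ∂_{k+1}:

  H_0: rank C_0 − rank ∂_1 = 3 − 2 = 1, and the invariant factors of ∂_1 are all 1, so H_0 ≅ Z.

H_0 ≅ Z.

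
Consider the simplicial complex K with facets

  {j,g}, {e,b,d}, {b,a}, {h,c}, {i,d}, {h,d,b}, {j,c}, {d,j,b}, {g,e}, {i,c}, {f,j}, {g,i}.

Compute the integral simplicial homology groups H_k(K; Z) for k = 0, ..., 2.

H_0 ≅ Z,  H_1 ≅ Z^4,  H_2 = 0.

Order the vertices as a < b < c < d < e < f < g < h < i < j. Listing each simplex with vertices in this order, K has dimension 2 with simplices:

  0-simplices (10): a, b, c, d, e, f, g, h, i, j
  1-simplices (16): ab, bd, be, bh, bj, ch, ci, cj, de, dh, di, dj, eg, fj, gi, gj
  2-simplices (3): bde, bdh, bdj

giving chain groups C_0 ≅ Z^10, C_1 ≅ Z^16, C_2 ≅ Z^3.

The boundary map ∂_1: C_1 → C_0 sends each edge [p,q] (with p < q) to q − p.
The 10×16 boundary matrix has rank 9 and Smith normal form diag(1,1,1,1,1,1,1,1,1).

∂_2: C_2 → C_1 sends each 2-simplex [p,q,r] to [q,r] − [p,r] + [p,q]. For instance
  ∂bdj = dj − bj + bd,
  ∂bde = de − be + bd.
The resulting 16×3 matrix has rank 3, and its Smith normal form has invariant factors (1,1,1).

Now H_k = ker ∂_k / im ∂_{k+1}, so:

  H_0: rank C_0 − rank ∂_1 = 10 − 9 = 1, and the invariant factors of ∂_1 are all 1, so H_0 ≅ Z.
  H_1: rank ker ∂_1 − rank ∂_2 = (16 − 9) − 3 = 4, and the invariant factors of ∂_2 are all 1, so H_1 ≅ Z^4.
  H_2: rank ker ∂_2 − rank ∂_3 = (3 − 3) − 0 = 0, and there is no ∂_3, so H_2 ≅ 0.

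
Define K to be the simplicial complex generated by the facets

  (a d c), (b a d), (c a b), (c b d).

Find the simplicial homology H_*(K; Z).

H_0 = Z,  H_1 = 0,  H_2 = Z.

K has 4 vertices, 6 edges, 4 triangles.
rank ∂_0 = 0, rank ∂_1 = 3 ⇒ b_0 = 4 − 0 − 3 = 1; all invariant factors of ∂_1 are 1 so no torsion. So H_0 ≅ Z.
rank ∂_1 = 3, rank ∂_2 = 3 ⇒ b_1 = 6 − 3 − 3 = 0; all invariant factors of ∂_2 are 1 so no torsion. So H_1 ≅ 0.
rank ∂_2 = 3, rank ∂_3 = 0 ⇒ b_2 = 4 − 3 − 0 = 1. So H_2 ≅ Z.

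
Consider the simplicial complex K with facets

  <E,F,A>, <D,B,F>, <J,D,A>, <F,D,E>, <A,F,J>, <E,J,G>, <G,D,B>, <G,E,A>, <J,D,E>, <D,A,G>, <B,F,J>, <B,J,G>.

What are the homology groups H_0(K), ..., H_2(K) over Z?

H_0 = Z,  H_1 = Z/2,  H_2 = 0.

Take the total order A < B < D < E < F < G < J on the vertex set. Then K (dimension 2) consists of the simplices:

  0-simplices (7): A, B, D, E, F, G, J
  1-simplices (18): AD, AE, AF, AG, AJ, BD, BF, BG, BJ, DE, DF, DG, DJ, EF, EG, EJ, FJ, GJ
  2-simplices (12): ADG, ADJ, AEF, AEG, AFJ, BDF, BDG, BFJ, BGJ, DEF, DEJ, EGJ

giving chain groups C_0 ≅ Z^7, C_1 ≅ Z^18, C_2 ≅ Z^12.

∂_1: C_1 → C_0 maps an edge to its endpoints' difference, ∂[p,q] = q − p.
This gives a 7×18 integer matrix of rank 6; reducing to Smith normal form yields diagonal entries (1,1,1,1,1,1).

∂_2: C_2 → C_1 sends each 2-simplex [p,q,r] to [q,r] − [p,r] + [p,q]. For instance
  ∂BDG = DG − BG + BD,
  ∂AEF = EF − AF + AE.
As a 18×12 matrix over Z this has rank 12, with invariant factors (1,1,1,1,1,1,1,1,1,1,1,2).

Now H_k = ker ∂_k / im ∂_{k+1}, so:

  H_0: rank C_0 − rank ∂_1 = 7 − 6 = 1, and the invariant factors of ∂_1 are all 1, so H_0 = Z.
  H_1: rank ker ∂_1 − rank ∂_2 = (18 − 6) − 12 = 0, and ∂_2 has invariant factor 2 > 1, so H_1 = Z/2.
  H_2: rank ker ∂_2 − rank ∂_3 = (12 − 12) − 0 = 0, and there is no ∂_3, so H_2 = 0.

As a check, the Euler characteristic is 7 − 18 + 12 = 1, which agrees with 1 − 0 + 0 = 1.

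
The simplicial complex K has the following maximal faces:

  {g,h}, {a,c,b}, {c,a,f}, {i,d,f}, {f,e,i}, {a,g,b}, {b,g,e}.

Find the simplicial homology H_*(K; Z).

Take the total order a < b < c < d < e < f < g < h < i on the vertex set. Then K (dimension 2) consists of the simplices:

  0-simplices (9): a, b, c, d, e, f, g, h, i
  1-simplices (15): ab, ac, af, ag, bc, be, bg, cf, df, di, ef, eg, ei, fi, gh
  2-simplices (6): abc, abg, acf, beg, dfi, efi

so the chain groups are C_0 ≅ Z^9, C_1 ≅ Z^15, C_2 ≅ Z^6.

The boundary map ∂_1: C_1 → C_0 is given by ∂[p,q] = [q] − [p].
As a 9×15 matrix over Z this has rank 8, with invariant factors (1,1,1,1,1,1,1,1).

Boundary ∂_2: C_2 → C_1 acts by ∂[p,q,r] = [q,r] − [p,r] + [p,q]. For instance
  ∂beg = eg − bg + be,
  ∂abc = bc − ac + ab.
The 15×6 boundary matrix has rank 6 and Smith normal form diag(1,1,1,1,1,1).

Reading off H_k = ker ∂_k / im ∂_{k+1}:

  H_0: rank C_0 − rank ∂_1 = 9 − 8 = 1, and the invariant factors of ∂_1 are all 1, so H_0 ≅ Z.
  H_1: rank ker ∂_1 − rank ∂_2 = (15 − 8) − 6 = 1, and the invariant factors of ∂_2 are all 1, so H_1 ≅ Z.
  H_2: rank ker ∂_2 − rank ∂_3 = (6 − 6) − 0 = 0, and there is no ∂_3, so H_2 ≅ 0.

As a check, the Euler characteristic is 9 − 15 + 6 = 0, which agrees with 1 − 1 + 0 = 0.

H_0 = Z,  H_1 = Z,  H_2 = 0.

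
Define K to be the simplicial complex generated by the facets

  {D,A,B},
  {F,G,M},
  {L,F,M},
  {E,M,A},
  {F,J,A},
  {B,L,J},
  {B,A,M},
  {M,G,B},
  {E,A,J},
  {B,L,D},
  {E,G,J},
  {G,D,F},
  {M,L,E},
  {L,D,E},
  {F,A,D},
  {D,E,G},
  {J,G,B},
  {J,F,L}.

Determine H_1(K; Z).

Order the vertices as A < B < D < E < F < G < J < L < M. Listing each simplex with vertices in this order, K has dimension 2 with simplices:

  0-simplices (9): A, B, D, E, F, G, J, L, M
  1-simplices (27): AB, AD, AE, AF, AJ, AM, BD, BG, BJ, BL, BM, DE, DF, DG, DL, EG, EJ, EL, EM, FG, FJ, FL, FM, GJ, GM, JL, LM
  2-simplices (18): ABD, ABM, ADF, AEJ, AEM, AFJ, BDL, BGJ, BGM, BJL, DEG, DEL, DFG, EGJ, ELM, FGM, FJL, FLM

so the chain groups are C_0 ≅ Z^9, C_1 ≅ Z^27, C_2 ≅ Z^18.

∂_1: C_1 → C_0 is given by ∂[p,q] = [q] − [p]. For instance
  ∂DF = F − D.
This gives a 9×27 integer matrix of rank 8; reducing to Smith normal form yields diagonal entries (1,1,1,1,1,1,1,1).

∂_2: C_2 → C_1 maps a triangle to the signed sum of its edges. For instance
  ∂DEL = EL − DL + DE,
  ∂BGM = GM − BM + BG.
The resulting 27×18 matrix has rank 17, and its Smith normal form has invariant factors (1,1,1,1,1,1,1,1,1,1,1,1,1,1,1,1,1).

Reading off H_k = ker ∂_k / im ∂_{k+1}:

  H_1: rank ker ∂_1 − rank ∂_2 = (27 − 8) − 17 = 2, and the invariant factors of ∂_2 are all 1, so H_1 = Z^2.

(K is a triangulation of the torus T^2.)

H_1 = Z^2.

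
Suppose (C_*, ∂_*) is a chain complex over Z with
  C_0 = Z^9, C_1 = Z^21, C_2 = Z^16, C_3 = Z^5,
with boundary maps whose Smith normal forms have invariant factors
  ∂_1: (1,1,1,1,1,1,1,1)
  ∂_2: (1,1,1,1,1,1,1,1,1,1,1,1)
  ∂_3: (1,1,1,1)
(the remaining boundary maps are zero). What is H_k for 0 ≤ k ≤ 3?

H_0: b_0 = 9 − 0 − 8 = 1; torsion from ∂_1 factors > 1: none. So H_0 = Z.
H_1: b_1 = 21 − 8 − 12 = 1; torsion from ∂_2 factors > 1: none. So H_1 = Z.
H_2: b_2 = 16 − 12 − 4 = 0; torsion from ∂_3 factors > 1: none. So H_2 = 0.
H_3: b_3 = 5 − 4 − 0 = 1; torsion from ∂_4 factors > 1: none. So H_3 = Z.

H_0 = Z,  H_1 = Z,  H_2 = 0,  H_3 = Z.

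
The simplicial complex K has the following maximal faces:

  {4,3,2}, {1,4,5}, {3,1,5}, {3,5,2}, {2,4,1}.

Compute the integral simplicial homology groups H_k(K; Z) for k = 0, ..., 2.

Fix the vertex order 1 < 2 < 3 < 4 < 5 and write every simplex with vertices in increasing order. Then dim K = 2 and the simplices of K are:

  0-simplices (5): [1], [2], [3], [4], [5]
  1-simplices (10): [1,2], [1,3], [1,4], [1,5], [2,3], [2,4], [2,5], [3,4], [3,5], [4,5]
  2-simplices (5): [1,2,4], [1,3,5], [1,4,5], [2,3,4], [2,3,5]

so the chain groups are C_0 ≅ Z^5, C_1 ≅ Z^10, C_2 ≅ Z^5.

∂_1: C_1 → C_0 is given by ∂[p,q] = [q] − [p]. For instance
  ∂[1,4] = [4] − [1].
As a 5×10 matrix over Z this has rank 4, with invariant factors (1,1,1,1).

Boundary ∂_2: C_2 → C_1 maps a triangle to the signed sum of its edges. For instance
  ∂[1,2,4] = [2,4] − [1,4] + [1,2],
  ∂[1,3,5] = [3,5] − [1,5] + [1,3].
This gives a 10×5 integer matrix of rank 5; reducing to Smith normal form yields diagonal entries (1,1,1,1,1).

Computing H_k = (kernel of ∂_k) / (image of ∂_{k+1}):

  H_0: rank C_0 − rank ∂_1 = 5 − 4 = 1, and the invariant factors of ∂_1 are all 1, so H_0 ≅ Z.
  H_1: rank ker ∂_1 − rank ∂_2 = (10 − 4) − 5 = 1, and the invariant factors of ∂_2 are all 1, so H_1 ≅ Z.
  H_2: rank ker ∂_2 − rank ∂_3 = (5 − 5) − 0 = 0, and there is no ∂_3, so H_2 ≅ 0.

H_0 = Z,  H_1 = Z,  H_2 = 0.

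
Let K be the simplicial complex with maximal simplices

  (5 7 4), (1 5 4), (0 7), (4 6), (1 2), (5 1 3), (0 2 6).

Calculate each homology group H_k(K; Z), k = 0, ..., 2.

H_0 = Z,  H_1 = Z^2,  H_2 = 0.

We work with the vertex ordering 0 < 1 < 2 < 3 < 4 < 5 < 6 < 7. The simplices of K, each written with vertices in increasing order, are:

  0-simplices (8): [0], [1], [2], [3], [4], [5], [6], [7]
  1-simplices (13): [0,2], [0,6], [0,7], [1,2], [1,3], [1,4], [1,5], [2,6], [3,5], [4,5], [4,6], [4,7], [5,7]
  2-simplices (4): [0,2,6], [1,3,5], [1,4,5], [4,5,7]

giving chain groups C_0 ≅ Z^8, C_1 ≅ Z^13, C_2 ≅ Z^4.

∂_1: C_1 → C_0 is given by ∂[p,q] = [q] − [p].
This gives a 8×13 integer matrix of rank 7; reducing to Smith normal form yields diagonal entries (1,1,1,1,1,1,1).

∂_2: C_2 → C_1 sends each 2-simplex [p,q,r] to [q,r] − [p,r] + [p,q]. For instance
  ∂[0,2,6] = [2,6] − [0,6] + [0,2],
  ∂[1,4,5] = [4,5] − [1,5] + [1,4].
The 13×4 boundary matrix has rank 4 and Smith normal form diag(1,1,1,1).

Computing H_k = (kernel of ∂_k) / (image of ∂_{k+1}):

  H_0: rank C_0 − rank ∂_1 = 8 − 7 = 1, and the invariant factors of ∂_1 are all 1, so H_0 ≅ Z.
  H_1: rank ker ∂_1 − rank ∂_2 = (13 − 7) − 4 = 2, and the invariant factors of ∂_2 are all 1, so H_1 ≅ Z^2.
  H_2: rank ker ∂_2 − rank ∂_3 = (4 − 4) − 0 = 0, and there is no ∂_3, so H_2 ≅ 0.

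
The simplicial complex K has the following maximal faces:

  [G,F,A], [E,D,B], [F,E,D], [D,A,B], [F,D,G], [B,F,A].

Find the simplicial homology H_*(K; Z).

We work with the vertex ordering A < B < D < E < F < G. The simplices of K, each written with vertices in increasing order, are:

  0-simplices (6): A, B, D, E, F, G
  1-simplices (12): AB, AD, AF, AG, BD, BE, BF, DE, DF, DG, EF, FG
  2-simplices (6): ABD, ABF, AFG, BDE, DEF, DFG

Hence C_0 ≅ Z^6, C_1 ≅ Z^12, C_2 ≅ Z^6.

Boundary ∂_1: C_1 → C_0 maps an edge to its endpoints' difference, ∂[p,q] = q − p. For instance
  ∂BE = E − B.
This gives a 6×12 integer matrix of rank 5; reducing to Smith normal form yields diagonal entries (1,1,1,1,1).

The boundary map ∂_2: C_2 → C_1 sends each 2-simplex [p,q,r] to [q,r] − [p,r] + [p,q]. For instance
  ∂DFG = FG − DG + DF,
  ∂AFG = FG − AG + AF.
The 12×6 boundary matrix has rank 6 and Smith normal form diag(1,1,1,1,1,1).

Reading off H_k = ker ∂_k / im ∂_{k+1}:

  H_0: rank C_0 − rank ∂_1 = 6 − 5 = 1, and the invariant factors of ∂_1 are all 1, so H_0 = Z.
  H_1: rank ker ∂_1 − rank ∂_2 = (12 − 5) − 6 = 1, and the invariant factors of ∂_2 are all 1, so H_1 = Z.
  H_2: rank ker ∂_2 − rank ∂_3 = (6 − 6) − 0 = 0, and there is no ∂_3, so H_2 = 0.

H_0 = Z,  H_1 = Z,  H_2 = 0.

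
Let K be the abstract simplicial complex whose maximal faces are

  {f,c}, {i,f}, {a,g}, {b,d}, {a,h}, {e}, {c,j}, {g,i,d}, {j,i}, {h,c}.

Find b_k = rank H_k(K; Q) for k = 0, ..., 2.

b_0 = 2, b_1 = 2, b_2 = 0.

Fix the vertex order a < b < c < d < e < f < g < h < i < j and write every simplex with vertices in increasing order. Then dim K = 2 and the simplices of K are:

  0-simplices (10): a, b, c, d, e, f, g, h, i, j
  1-simplices (11): ag, ah, bd, cf, ch, cj, dg, di, fi, gi, ij
  2-simplices (1): dgi

giving chain groups C_0 ≅ Z^10, C_1 ≅ Z^11, C_2 ≅ Z^1.

∂_1: C_1 → C_0 maps an edge to its endpoints' difference, ∂[p,q] = q − p.
This gives a 10×11 integer matrix of rank 8; reducing to Smith normal form yields diagonal entries (1,1,1,1,1,1,1,1).

Boundary ∂_2: C_2 → C_1 sends each 2-simplex [p,q,r] to [q,r] − [p,r] + [p,q]. For instance
  ∂dgi = gi − di + dg.
As a 11×1 matrix over Z this has rank 1, with invariant factors (1).

Now H_k = ker ∂_k / im ∂_{k+1}, so:

  H_0: rank C_0 − rank ∂_1 = 10 − 8 = 2, and the invariant factors of ∂_1 are all 1, so H_0 = Z^2.
  H_1: rank ker ∂_1 − rank ∂_2 = (11 − 8) − 1 = 2, and the invariant factors of ∂_2 are all 1, so H_1 = Z^2.
  H_2: rank ker ∂_2 − rank ∂_3 = (1 − 1) − 0 = 0, and there is no ∂_3, so H_2 = 0.

As a check, the Euler characteristic is 10 − 11 + 1 = 0, which agrees with 2 − 2 + 0 = 0.

Hence the Betti numbers are b_0 = 2, b_1 = 2, b_2 = 0.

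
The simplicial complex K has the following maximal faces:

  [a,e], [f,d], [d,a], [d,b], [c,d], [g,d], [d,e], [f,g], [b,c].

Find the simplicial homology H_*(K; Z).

Fix the vertex order a < b < c < d < e < f < g and write every simplex with vertices in increasing order. Then dim K = 1 and the simplices of K are:

  0-simplices (7): a, b, c, d, e, f, g
  1-simplices (9): ad, ae, bc, bd, cd, de, df, dg, fg

giving chain groups C_0 ≅ Z^7, C_1 ≅ Z^9.

∂_1: C_1 → C_0 is given by ∂[p,q] = [q] − [p]. For instance
  ∂ae = e − a.
As a 7×9 matrix over Z this has rank 6, with invariant factors (1,1,1,1,1,1).

Now H_k = ker ∂_k / im ∂_{k+1}, so:

  H_0: rank C_0 − rank ∂_1 = 7 − 6 = 1, and the invariant factors of ∂_1 are all 1, so H_0 = Z.
  H_1: rank ker ∂_1 − rank ∂_2 = (9 − 6) − 0 = 3, and there is no ∂_2, so H_1 = Z^3.

As a check, the Euler characteristic is 7 − 9 = -2, which agrees with 1 − 3 = -2.

H_0 ≅ Z,  H_1 ≅ Z^3.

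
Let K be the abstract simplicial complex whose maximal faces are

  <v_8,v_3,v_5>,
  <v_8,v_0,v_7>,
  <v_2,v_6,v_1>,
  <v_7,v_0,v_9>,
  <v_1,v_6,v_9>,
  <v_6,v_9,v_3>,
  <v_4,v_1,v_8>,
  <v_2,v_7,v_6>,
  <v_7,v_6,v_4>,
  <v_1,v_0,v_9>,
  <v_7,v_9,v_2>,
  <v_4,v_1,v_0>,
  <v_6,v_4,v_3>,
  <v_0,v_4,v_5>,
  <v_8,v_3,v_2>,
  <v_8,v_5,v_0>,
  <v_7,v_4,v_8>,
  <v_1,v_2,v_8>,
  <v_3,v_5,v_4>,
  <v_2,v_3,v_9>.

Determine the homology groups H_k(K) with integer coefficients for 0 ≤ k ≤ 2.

H_0 ≅ Z,  H_1 ≅ Z ⊕ Z/2Z,  H_2 = 0.

K has 10 vertices, 30 edges, 20 triangles.
rank ∂_0 = 0, rank ∂_1 = 9 ⇒ b_0 = 10 − 0 − 9 = 1; all invariant factors of ∂_1 are 1 so no torsion. So H_0 ≅ Z.
rank ∂_1 = 9, rank ∂_2 = 20 ⇒ b_1 = 30 − 9 − 20 = 1; ∂_2 has invariant factor(s) [2] giving torsion. So H_1 ≅ Z ⊕ Z/2Z.
rank ∂_2 = 20, rank ∂_3 = 0 ⇒ b_2 = 20 − 20 − 0 = 0. So H_2 ≅ 0.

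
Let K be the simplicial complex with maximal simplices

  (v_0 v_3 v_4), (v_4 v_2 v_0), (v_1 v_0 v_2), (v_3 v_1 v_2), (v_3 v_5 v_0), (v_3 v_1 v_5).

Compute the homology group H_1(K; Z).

H_1 ≅ Z.

Take the total order v_0 < v_1 < v_2 < v_3 < v_4 < v_5 on the vertex set. Then K (dimension 2) consists of the simplices:

  0-simplices (6): [v_0], [v_1], [v_2], [v_3], [v_4], [v_5]
  1-simplices (12): [v_0,v_1], [v_0,v_2], [v_0,v_3], [v_0,v_4], [v_0,v_5], [v_1,v_2], [v_1,v_3], [v_1,v_5], [v_2,v_3], [v_2,v_4], [v_3,v_4], [v_3,v_5]
  2-simplices (6): [v_0,v_1,v_2], [v_0,v_2,v_4], [v_0,v_3,v_4], [v_0,v_3,v_5], [v_1,v_2,v_3], [v_1,v_3,v_5]

Hence C_0 ≅ Z^6, C_1 ≅ Z^12, C_2 ≅ Z^6.

∂_1: C_1 → C_0 sends each edge [p,q] (with p < q) to q − p. For instance
  ∂[v_1,v_2] = [v_2] − [v_1].
The resulting 6×12 matrix has rank 5, and its Smith normal form has invariant factors (1,1,1,1,1).

Boundary ∂_2: C_2 → C_1 acts by ∂[p,q,r] = [q,r] − [p,r] + [p,q]. For instance
  ∂[v_0,v_3,v_5] = [v_3,v_5] − [v_0,v_5] + [v_0,v_3],
  ∂[v_0,v_1,v_2] = [v_1,v_2] − [v_0,v_2] + [v_0,v_1].
The resulting 12×6 matrix has rank 6, and its Smith normal form has invariant factors (1,1,1,1,1,1).

Now H_k = ker ∂_k / im ∂_{k+1}, so:

  H_1: rank ker ∂_1 − rank ∂_2 = (12 − 5) − 6 = 1, and the invariant factors of ∂_2 are all 1, so H_1 = Z.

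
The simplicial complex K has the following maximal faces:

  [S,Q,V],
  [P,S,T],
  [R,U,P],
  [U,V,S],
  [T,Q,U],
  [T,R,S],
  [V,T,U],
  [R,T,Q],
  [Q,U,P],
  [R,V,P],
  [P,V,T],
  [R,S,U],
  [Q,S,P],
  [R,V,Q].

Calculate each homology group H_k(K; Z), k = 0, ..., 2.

H_0 ≅ Z,  H_1 ≅ Z^2,  H_2 ≅ Z.

Order the vertices as P < Q < R < S < T < U < V. Listing each simplex with vertices in this order, K has dimension 2 with simplices:

  0-simplices (7): P, Q, R, S, T, U, V
  1-simplices (21): PQ, PR, PS, PT, PU, PV, QR, QS, QT, QU, QV, RS, RT, RU, RV, ST, SU, SV, TU, TV, UV
  2-simplices (14): PQS, PQU, PRU, PRV, PST, PTV, QRT, QRV, QSV, QTU, RST, RSU, SUV, TUV

Hence C_0 ≅ Z^7, C_1 ≅ Z^21, C_2 ≅ Z^14.

∂_1: C_1 → C_0 maps an edge to its endpoints' difference, ∂[p,q] = q − p. For instance
  ∂TV = V − T.
The 7×21 boundary matrix has rank 6 and Smith normal form diag(1,1,1,1,1,1).

The boundary map ∂_2: C_2 → C_1 acts by ∂[p,q,r] = [q,r] − [p,r] + [p,q]. For instance
  ∂QTU = TU − QU + QT,
  ∂QRV = RV − QV + QR.
The 21×14 boundary matrix has rank 13 and Smith normal form diag(1,1,1,1,1,1,1,1,1,1,1,1,1).

Reading off H_k = ker ∂_k / im ∂_{k+1}:

  H_0: rank C_0 − rank ∂_1 = 7 − 6 = 1, and the invariant factors of ∂_1 are all 1, so H_0 = Z.
  H_1: rank ker ∂_1 − rank ∂_2 = (21 − 6) − 13 = 2, and the invariant factors of ∂_2 are all 1, so H_1 = Z^2.
  H_2: rank ker ∂_2 − rank ∂_3 = (14 − 13) − 0 = 1, and there is no ∂_3, so H_2 = Z.

(K is a triangulation of the torus T^2.)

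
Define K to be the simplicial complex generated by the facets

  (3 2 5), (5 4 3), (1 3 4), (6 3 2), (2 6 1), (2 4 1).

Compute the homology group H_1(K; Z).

H_1 ≅ Z.

We work with the vertex ordering 1 < 2 < 3 < 4 < 5 < 6. The simplices of K, each written with vertices in increasing order, are:

  0-simplices (6): [1], [2], [3], [4], [5], [6]
  1-simplices (12): [1,2], [1,3], [1,4], [1,6], [2,3], [2,4], [2,5], [2,6], [3,4], [3,5], [3,6], [4,5]
  2-simplices (6): [1,2,4], [1,2,6], [1,3,4], [2,3,5], [2,3,6], [3,4,5]

Hence C_0 ≅ Z^6, C_1 ≅ Z^12, C_2 ≅ Z^6.

The boundary map ∂_1: C_1 → C_0 maps an edge to its endpoints' difference, ∂[p,q] = q − p. For instance
  ∂[3,6] = [6] − [3].
The resulting 6×12 matrix has rank 5, and its Smith normal form has invariant factors (1,1,1,1,1).

∂_2: C_2 → C_1 acts by ∂[p,q,r] = [q,r] − [p,r] + [p,q]. For instance
  ∂[1,3,4] = [3,4] − [1,4] + [1,3],
  ∂[2,3,5] = [3,5] − [2,5] + [2,3].
As a 12×6 matrix over Z this has rank 6, with invariant factors (1,1,1,1,1,1).

Reading off H_k = ker ∂_k / im ∂_{k+1}:

  H_1: rank ker ∂_1 − rank ∂_2 = (12 − 5) − 6 = 1, and the invariant factors of ∂_2 are all 1, so H_1 = Z.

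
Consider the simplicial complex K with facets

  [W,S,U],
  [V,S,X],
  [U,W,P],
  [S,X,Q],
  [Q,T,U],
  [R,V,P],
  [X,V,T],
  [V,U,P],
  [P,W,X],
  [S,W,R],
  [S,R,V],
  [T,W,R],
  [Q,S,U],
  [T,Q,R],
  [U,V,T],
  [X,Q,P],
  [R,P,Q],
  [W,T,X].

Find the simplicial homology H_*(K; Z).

Fix the vertex order P < Q < R < S < T < U < V < W < X and write every simplex with vertices in increasing order. Then dim K = 2 and the simplices of K are:

  0-simplices (9): P, Q, R, S, T, U, V, W, X
  1-simplices (27): PQ, PR, PU, PV, PW, PX, QR, QS, QT, QU, QX, RS, RT, RV, RW, SU, SV, SW, SX, TU, TV, TW, TX, UV, UW, VX, WX
  2-simplices (18): PQR, PQX, PRV, PUV, PUW, PWX, QRT, QSU, QSX, QTU, RSV, RSW, RTW, SUW, SVX, TUV, TVX, TWX

giving chain groups C_0 ≅ Z^9, C_1 ≅ Z^27, C_2 ≅ Z^18.

∂_1: C_1 → C_0 sends each edge [p,q] (with p < q) to q − p. For instance
  ∂PQ = Q − P.
This gives a 9×27 integer matrix of rank 8; reducing to Smith normal form yields diagonal entries (1,1,1,1,1,1,1,1).

The boundary map ∂_2: C_2 → C_1 acts by ∂[p,q,r] = [q,r] − [p,r] + [p,q]. For instance
  ∂PQR = QR − PR + PQ,
  ∂PRV = RV − PV + PR.
The resulting 27×18 matrix has rank 17, and its Smith normal form has invariant factors (1,1,1,1,1,1,1,1,1,1,1,1,1,1,1,1,1).

Computing H_k = (kernel of ∂_k) / (image of ∂_{k+1}):

  H_0: rank C_0 − rank ∂_1 = 9 − 8 = 1, and the invariant factors of ∂_1 are all 1, so H_0 = Z.
  H_1: rank ker ∂_1 − rank ∂_2 = (27 − 8) − 17 = 2, and the invariant factors of ∂_2 are all 1, so H_1 = Z^2.
  H_2: rank ker ∂_2 − rank ∂_3 = (18 − 17) − 0 = 1, and there is no ∂_3, so H_2 = Z.

H_0 = Z,  H_1 = Z^2,  H_2 = Z.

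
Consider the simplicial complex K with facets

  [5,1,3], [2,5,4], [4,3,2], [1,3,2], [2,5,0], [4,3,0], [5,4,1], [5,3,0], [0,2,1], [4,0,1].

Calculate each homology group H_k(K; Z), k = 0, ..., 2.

Order the vertices as 0 < 1 < 2 < 3 < 4 < 5. Listing each simplex with vertices in this order, K has dimension 2 with simplices:

  0-simplices (6): [0], [1], [2], [3], [4], [5]
  1-simplices (15): [0,1], [0,2], [0,3], [0,4], [0,5], [1,2], [1,3], [1,4], [1,5], [2,3], [2,4], [2,5], [3,4], [3,5], [4,5]
  2-simplices (10): [0,1,2], [0,1,4], [0,2,5], [0,3,4], [0,3,5], [1,2,3], [1,3,5], [1,4,5], [2,3,4], [2,4,5]

giving chain groups C_0 ≅ Z^6, C_1 ≅ Z^15, C_2 ≅ Z^10.

The boundary map ∂_1: C_1 → C_0 sends each edge [p,q] (with p < q) to q − p. For instance
  ∂[1,2] = [2] − [1].
As a 6×15 matrix over Z this has rank 5, with invariant factors (1,1,1,1,1).

The boundary map ∂_2: C_2 → C_1 acts by ∂[p,q,r] = [q,r] − [p,r] + [p,q]. For instance
  ∂[1,4,5] = [4,5] − [1,5] + [1,4],
  ∂[1,3,5] = [3,5] − [1,5] + [1,3].
The 15×10 boundary matrix has rank 10 and Smith normal form diag(1,1,1,1,1,1,1,1,1,2).

From H_k ≅ ker(∂_k) / im(∂_{k+1}) we obtain:

  H_0: rank C_0 − rank ∂_1 = 6 − 5 = 1, and the invariant factors of ∂_1 are all 1, so H_0 = Z.
  H_1: rank ker ∂_1 − rank ∂_2 = (15 − 5) − 10 = 0, and ∂_2 has invariant factor 2 > 1, so H_1 = Z/2.
  H_2: rank ker ∂_2 − rank ∂_3 = (10 − 10) − 0 = 0, and there is no ∂_3, so H_2 = 0.

(K is a triangulation of the real projective plane RP^2.)

H_0 = Z,  H_1 = Z/2,  H_2 = 0.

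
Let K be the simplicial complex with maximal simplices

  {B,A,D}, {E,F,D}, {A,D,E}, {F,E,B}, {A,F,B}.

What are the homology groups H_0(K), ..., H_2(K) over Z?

H_0 = Z,  H_1 = Z,  H_2 = 0.

We work with the vertex ordering A < B < D < E < F. The simplices of K, each written with vertices in increasing order, are:

  0-simplices (5): A, B, D, E, F
  1-simplices (10): AB, AD, AE, AF, BD, BE, BF, DE, DF, EF
  2-simplices (5): ABD, ABF, ADE, BEF, DEF

so the chain groups are C_0 ≅ Z^5, C_1 ≅ Z^10, C_2 ≅ Z^5.

Boundary ∂_1: C_1 → C_0 sends each edge [p,q] (with p < q) to q − p.
This gives a 5×10 integer matrix of rank 4; reducing to Smith normal form yields diagonal entries (1,1,1,1).

Boundary ∂_2: C_2 → C_1 acts by ∂[p,q,r] = [q,r] − [p,r] + [p,q]. For instance
  ∂ABD = BD − AD + AB,
  ∂BEF = EF − BF + BE.
This gives a 10×5 integer matrix of rank 5; reducing to Smith normal form yields diagonal entries (1,1,1,1,1).

Computing H_k = (kernel of ∂_k) / (image of ∂_{k+1}):

  H_0: rank C_0 − rank ∂_1 = 5 − 4 = 1, and the invariant factors of ∂_1 are all 1, so H_0 = Z.
  H_1: rank ker ∂_1 − rank ∂_2 = (10 − 4) − 5 = 1, and the invariant factors of ∂_2 are all 1, so H_1 = Z.
  H_2: rank ker ∂_2 − rank ∂_3 = (5 − 5) − 0 = 0, and there is no ∂_3, so H_2 = 0.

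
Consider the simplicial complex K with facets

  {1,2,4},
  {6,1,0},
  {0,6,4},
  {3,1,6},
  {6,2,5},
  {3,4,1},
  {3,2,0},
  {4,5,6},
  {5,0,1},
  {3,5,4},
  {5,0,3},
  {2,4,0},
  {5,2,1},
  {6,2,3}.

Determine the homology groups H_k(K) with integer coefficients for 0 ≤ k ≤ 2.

H_0 ≅ Z,  H_1 ≅ Z^2,  H_2 ≅ Z.

Order the vertices as 0 < 1 < 2 < 3 < 4 < 5 < 6. Listing each simplex with vertices in this order, K has dimension 2 with simplices:

  0-simplices (7): [0], [1], [2], [3], [4], [5], [6]
  1-simplices (21): [0,1], [0,2], [0,3], [0,4], [0,5], [0,6], [1,2], [1,3], [1,4], [1,5], [1,6], [2,3], [2,4], [2,5], [2,6], [3,4], [3,5], [3,6], [4,5], [4,6], [5,6]
  2-simplices (14): [0,1,5], [0,1,6], [0,2,3], [0,2,4], [0,3,5], [0,4,6], [1,2,4], [1,2,5], [1,3,4], [1,3,6], [2,3,6], [2,5,6], [3,4,5], [4,5,6]

giving chain groups C_0 ≅ Z^7, C_1 ≅ Z^21, C_2 ≅ Z^14.

∂_1: C_1 → C_0 sends each edge [p,q] (with p < q) to q − p.
The resulting 7×21 matrix has rank 6, and its Smith normal form has invariant factors (1,1,1,1,1,1).

Boundary ∂_2: C_2 → C_1 acts by ∂[p,q,r] = [q,r] − [p,r] + [p,q]. For instance
  ∂[1,2,5] = [2,5] − [1,5] + [1,2],
  ∂[0,1,6] = [1,6] − [0,6] + [0,1].
The resulting 21×14 matrix has rank 13, and its Smith normal form has invariant factors (1,1,1,1,1,1,1,1,1,1,1,1,1).

Now H_k = ker ∂_k / im ∂_{k+1}, so:

  H_0: rank C_0 − rank ∂_1 = 7 − 6 = 1, and the invariant factors of ∂_1 are all 1, so H_0 = Z.
  H_1: rank ker ∂_1 − rank ∂_2 = (21 − 6) − 13 = 2, and the invariant factors of ∂_2 are all 1, so H_1 = Z^2.
  H_2: rank ker ∂_2 − rank ∂_3 = (14 − 13) − 0 = 1, and there is no ∂_3, so H_2 = Z.

As a check, the Euler characteristic is 7 − 21 + 14 = 0, which agrees with 1 − 2 + 1 = 0.
(K is a triangulation of the torus T^2.)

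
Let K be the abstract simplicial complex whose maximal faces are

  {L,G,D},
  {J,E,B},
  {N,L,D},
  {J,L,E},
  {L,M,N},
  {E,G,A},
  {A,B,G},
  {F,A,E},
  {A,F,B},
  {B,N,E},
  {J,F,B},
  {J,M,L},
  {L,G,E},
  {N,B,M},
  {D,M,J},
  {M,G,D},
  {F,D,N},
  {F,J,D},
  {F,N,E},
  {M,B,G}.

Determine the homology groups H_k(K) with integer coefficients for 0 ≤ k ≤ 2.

H_0 ≅ Z,  H_1 ≅ Z × Z/2,  H_2 = 0.

Take the total order A < B < D < E < F < G < J < L < M < N on the vertex set. Then K (dimension 2) consists of the simplices:

  0-simplices (10): A, B, D, E, F, G, J, L, M, N
  1-simplices (30): AB, AE, AF, AG, BE, BF, BG, BJ, BM, BN, DF, DG, DJ, DL, DM, DN, EF, EG, EJ, EL, EN, FJ, FN, GL, GM, JL, JM, LM, LN, MN
  2-simplices (20): ABF, ABG, AEF, AEG, BEJ, BEN, BFJ, BGM, BMN, DFJ, DFN, DGL, DGM, DJM, DLN, EFN, EGL, EJL, JLM, LMN

giving chain groups C_0 ≅ Z^10, C_1 ≅ Z^30, C_2 ≅ Z^20.

The boundary map ∂_1: C_1 → C_0 maps an edge to its endpoints' difference, ∂[p,q] = q − p.
The resulting 10×30 matrix has rank 9, and its Smith normal form has invariant factors (1,1,1,1,1,1,1,1,1).

The boundary map ∂_2: C_2 → C_1 maps a triangle to the signed sum of its edges. For instance
  ∂DGL = GL − DL + DG,
  ∂BGM = GM − BM + BG.
The 30×20 boundary matrix has rank 20 and Smith normal form diag(1,1,1,1,1,1,1,1,1,1,1,1,1,1,1,1,1,1,1,2).

Computing H_k = (kernel of ∂_k) / (image of ∂_{k+1}):

  H_0: rank C_0 − rank ∂_1 = 10 − 9 = 1, and the invariant factors of ∂_1 are all 1, so H_0 ≅ Z.
  H_1: rank ker ∂_1 − rank ∂_2 = (30 − 9) − 20 = 1, and ∂_2 has invariant factor 2 > 1, so H_1 ≅ Z × Z/2.
  H_2: rank ker ∂_2 − rank ∂_3 = (20 − 20) − 0 = 0, and there is no ∂_3, so H_2 ≅ 0.

As a check, the Euler characteristic is 10 − 30 + 20 = 0, which agrees with 1 − 1 + 0 = 0.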